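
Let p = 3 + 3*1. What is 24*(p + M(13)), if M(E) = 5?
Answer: 264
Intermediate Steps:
p = 6 (p = 3 + 3 = 6)
24*(p + M(13)) = 24*(6 + 5) = 24*11 = 264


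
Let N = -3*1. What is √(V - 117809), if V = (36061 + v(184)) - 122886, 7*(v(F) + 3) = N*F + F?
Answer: 3*I*√1114421/7 ≈ 452.43*I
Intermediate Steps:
N = -3
v(F) = -3 - 2*F/7 (v(F) = -3 + (-3*F + F)/7 = -3 + (-2*F)/7 = -3 - 2*F/7)
V = -608164/7 (V = (36061 + (-3 - 2/7*184)) - 122886 = (36061 + (-3 - 368/7)) - 122886 = (36061 - 389/7) - 122886 = 252038/7 - 122886 = -608164/7 ≈ -86881.)
√(V - 117809) = √(-608164/7 - 117809) = √(-1432827/7) = 3*I*√1114421/7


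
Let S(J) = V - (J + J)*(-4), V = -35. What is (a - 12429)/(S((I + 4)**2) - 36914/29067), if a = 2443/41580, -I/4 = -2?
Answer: -715318629679/64213231500 ≈ -11.140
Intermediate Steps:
I = 8 (I = -4*(-2) = 8)
S(J) = -35 + 8*J (S(J) = -35 - (J + J)*(-4) = -35 - 2*J*(-4) = -35 - (-8)*J = -35 + 8*J)
a = 349/5940 (a = 2443*(1/41580) = 349/5940 ≈ 0.058754)
(a - 12429)/(S((I + 4)**2) - 36914/29067) = (349/5940 - 12429)/((-35 + 8*(8 + 4)**2) - 36914/29067) = -73827911/(5940*((-35 + 8*12**2) - 36914*1/29067)) = -73827911/(5940*((-35 + 8*144) - 36914/29067)) = -73827911/(5940*((-35 + 1152) - 36914/29067)) = -73827911/(5940*(1117 - 36914/29067)) = -73827911/(5940*32430925/29067) = -73827911/5940*29067/32430925 = -715318629679/64213231500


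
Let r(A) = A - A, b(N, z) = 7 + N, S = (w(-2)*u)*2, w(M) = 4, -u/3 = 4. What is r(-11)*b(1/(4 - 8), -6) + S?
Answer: -96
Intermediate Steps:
u = -12 (u = -3*4 = -12)
S = -96 (S = (4*(-12))*2 = -48*2 = -96)
r(A) = 0
r(-11)*b(1/(4 - 8), -6) + S = 0*(7 + 1/(4 - 8)) - 96 = 0*(7 + 1/(-4)) - 96 = 0*(7 - ¼) - 96 = 0*(27/4) - 96 = 0 - 96 = -96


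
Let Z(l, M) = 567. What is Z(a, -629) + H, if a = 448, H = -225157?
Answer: -224590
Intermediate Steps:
Z(a, -629) + H = 567 - 225157 = -224590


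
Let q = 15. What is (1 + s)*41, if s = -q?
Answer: -574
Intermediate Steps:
s = -15 (s = -1*15 = -15)
(1 + s)*41 = (1 - 15)*41 = -14*41 = -574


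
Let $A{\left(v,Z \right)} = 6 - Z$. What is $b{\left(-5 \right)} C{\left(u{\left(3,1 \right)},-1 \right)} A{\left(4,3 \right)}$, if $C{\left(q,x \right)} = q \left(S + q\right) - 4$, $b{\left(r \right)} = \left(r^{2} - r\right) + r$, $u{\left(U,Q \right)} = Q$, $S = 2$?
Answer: $-75$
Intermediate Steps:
$b{\left(r \right)} = r^{2}$
$C{\left(q,x \right)} = -4 + q \left(2 + q\right)$ ($C{\left(q,x \right)} = q \left(2 + q\right) - 4 = -4 + q \left(2 + q\right)$)
$b{\left(-5 \right)} C{\left(u{\left(3,1 \right)},-1 \right)} A{\left(4,3 \right)} = \left(-5\right)^{2} \left(-4 + 1^{2} + 2 \cdot 1\right) \left(6 - 3\right) = 25 \left(-4 + 1 + 2\right) \left(6 - 3\right) = 25 \left(-1\right) 3 = \left(-25\right) 3 = -75$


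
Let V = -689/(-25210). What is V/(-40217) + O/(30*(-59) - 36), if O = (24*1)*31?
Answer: -125720158069/305175041570 ≈ -0.41196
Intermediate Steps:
V = 689/25210 (V = -689*(-1/25210) = 689/25210 ≈ 0.027330)
O = 744 (O = 24*31 = 744)
V/(-40217) + O/(30*(-59) - 36) = (689/25210)/(-40217) + 744/(30*(-59) - 36) = (689/25210)*(-1/40217) + 744/(-1770 - 36) = -689/1013870570 + 744/(-1806) = -689/1013870570 + 744*(-1/1806) = -689/1013870570 - 124/301 = -125720158069/305175041570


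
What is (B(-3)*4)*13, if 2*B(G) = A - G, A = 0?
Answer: 78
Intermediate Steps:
B(G) = -G/2 (B(G) = (0 - G)/2 = (-G)/2 = -G/2)
(B(-3)*4)*13 = (-½*(-3)*4)*13 = ((3/2)*4)*13 = 6*13 = 78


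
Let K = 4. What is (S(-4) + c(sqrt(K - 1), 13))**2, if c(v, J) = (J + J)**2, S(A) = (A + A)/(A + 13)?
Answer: 36917776/81 ≈ 4.5578e+5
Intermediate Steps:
S(A) = 2*A/(13 + A) (S(A) = (2*A)/(13 + A) = 2*A/(13 + A))
c(v, J) = 4*J**2 (c(v, J) = (2*J)**2 = 4*J**2)
(S(-4) + c(sqrt(K - 1), 13))**2 = (2*(-4)/(13 - 4) + 4*13**2)**2 = (2*(-4)/9 + 4*169)**2 = (2*(-4)*(1/9) + 676)**2 = (-8/9 + 676)**2 = (6076/9)**2 = 36917776/81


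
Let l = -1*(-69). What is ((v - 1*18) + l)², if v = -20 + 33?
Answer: 4096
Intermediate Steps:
v = 13
l = 69
((v - 1*18) + l)² = ((13 - 1*18) + 69)² = ((13 - 18) + 69)² = (-5 + 69)² = 64² = 4096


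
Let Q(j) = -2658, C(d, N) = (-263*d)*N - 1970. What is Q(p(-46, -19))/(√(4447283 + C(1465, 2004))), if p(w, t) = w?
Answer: 886*I*√767685867/255895289 ≈ 0.095932*I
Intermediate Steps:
C(d, N) = -1970 - 263*N*d (C(d, N) = -263*N*d - 1970 = -1970 - 263*N*d)
Q(p(-46, -19))/(√(4447283 + C(1465, 2004))) = -2658/√(4447283 + (-1970 - 263*2004*1465)) = -2658/√(4447283 + (-1970 - 772131180)) = -2658/√(4447283 - 772133150) = -2658*(-I*√767685867/767685867) = -(-886)*I*√767685867/255895289 = 886*I*√767685867/255895289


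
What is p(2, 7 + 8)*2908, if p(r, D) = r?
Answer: 5816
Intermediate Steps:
p(2, 7 + 8)*2908 = 2*2908 = 5816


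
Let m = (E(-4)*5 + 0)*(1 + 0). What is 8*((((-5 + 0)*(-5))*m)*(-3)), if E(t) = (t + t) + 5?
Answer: 9000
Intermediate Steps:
E(t) = 5 + 2*t (E(t) = 2*t + 5 = 5 + 2*t)
m = -15 (m = ((5 + 2*(-4))*5 + 0)*(1 + 0) = ((5 - 8)*5 + 0)*1 = (-3*5 + 0)*1 = (-15 + 0)*1 = -15*1 = -15)
8*((((-5 + 0)*(-5))*m)*(-3)) = 8*((((-5 + 0)*(-5))*(-15))*(-3)) = 8*((-5*(-5)*(-15))*(-3)) = 8*((25*(-15))*(-3)) = 8*(-375*(-3)) = 8*1125 = 9000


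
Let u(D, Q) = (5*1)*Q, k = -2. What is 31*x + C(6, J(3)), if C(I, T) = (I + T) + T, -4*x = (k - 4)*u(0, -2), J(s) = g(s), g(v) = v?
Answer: -453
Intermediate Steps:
J(s) = s
u(D, Q) = 5*Q
x = -15 (x = -(-2 - 4)*5*(-2)/4 = -(-3)*(-10)/2 = -1/4*60 = -15)
C(I, T) = I + 2*T
31*x + C(6, J(3)) = 31*(-15) + (6 + 2*3) = -465 + (6 + 6) = -465 + 12 = -453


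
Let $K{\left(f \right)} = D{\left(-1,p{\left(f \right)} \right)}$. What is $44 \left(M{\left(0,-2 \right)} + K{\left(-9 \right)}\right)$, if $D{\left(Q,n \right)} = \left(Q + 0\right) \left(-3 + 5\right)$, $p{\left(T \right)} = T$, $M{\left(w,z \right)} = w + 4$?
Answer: $88$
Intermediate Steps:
$M{\left(w,z \right)} = 4 + w$
$D{\left(Q,n \right)} = 2 Q$ ($D{\left(Q,n \right)} = Q 2 = 2 Q$)
$K{\left(f \right)} = -2$ ($K{\left(f \right)} = 2 \left(-1\right) = -2$)
$44 \left(M{\left(0,-2 \right)} + K{\left(-9 \right)}\right) = 44 \left(\left(4 + 0\right) - 2\right) = 44 \left(4 - 2\right) = 44 \cdot 2 = 88$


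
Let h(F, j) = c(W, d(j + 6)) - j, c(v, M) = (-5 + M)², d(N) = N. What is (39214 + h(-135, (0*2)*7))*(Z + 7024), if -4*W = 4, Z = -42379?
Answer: -1386446325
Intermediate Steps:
W = -1 (W = -¼*4 = -1)
h(F, j) = (1 + j)² - j (h(F, j) = (-5 + (j + 6))² - j = (-5 + (6 + j))² - j = (1 + j)² - j)
(39214 + h(-135, (0*2)*7))*(Z + 7024) = (39214 + ((1 + (0*2)*7)² - 0*2*7))*(-42379 + 7024) = (39214 + ((1 + 0*7)² - 0*7))*(-35355) = (39214 + ((1 + 0)² - 1*0))*(-35355) = (39214 + (1² + 0))*(-35355) = (39214 + (1 + 0))*(-35355) = (39214 + 1)*(-35355) = 39215*(-35355) = -1386446325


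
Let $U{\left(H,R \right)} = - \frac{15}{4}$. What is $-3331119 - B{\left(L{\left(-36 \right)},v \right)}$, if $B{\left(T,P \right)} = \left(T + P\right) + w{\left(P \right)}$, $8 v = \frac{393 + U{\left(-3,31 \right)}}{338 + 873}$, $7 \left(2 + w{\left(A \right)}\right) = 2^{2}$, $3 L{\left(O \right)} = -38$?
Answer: $- \frac{2238502523}{672} \approx -3.3311 \cdot 10^{6}$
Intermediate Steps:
$L{\left(O \right)} = - \frac{38}{3}$ ($L{\left(O \right)} = \frac{1}{3} \left(-38\right) = - \frac{38}{3}$)
$U{\left(H,R \right)} = - \frac{15}{4}$ ($U{\left(H,R \right)} = \left(-15\right) \frac{1}{4} = - \frac{15}{4}$)
$w{\left(A \right)} = - \frac{10}{7}$ ($w{\left(A \right)} = -2 + \frac{2^{2}}{7} = -2 + \frac{1}{7} \cdot 4 = -2 + \frac{4}{7} = - \frac{10}{7}$)
$v = \frac{9}{224}$ ($v = \frac{\left(393 - \frac{15}{4}\right) \frac{1}{338 + 873}}{8} = \frac{\frac{1557}{4} \cdot \frac{1}{1211}}{8} = \frac{1}{8} \cdot \frac{9}{28} = \frac{9}{224} \approx 0.040179$)
$B{\left(T,P \right)} = - \frac{10}{7} + P + T$ ($B{\left(T,P \right)} = \left(T + P\right) - \frac{10}{7} = \left(P + T\right) - \frac{10}{7} = - \frac{10}{7} + P + T$)
$-3331119 - B{\left(L{\left(-36 \right)},v \right)} = -3331119 - \left(- \frac{10}{7} + \frac{9}{224} - \frac{38}{3}\right) = -3331119 - - \frac{9445}{672} = -3331119 + \frac{9445}{672} = - \frac{2238502523}{672}$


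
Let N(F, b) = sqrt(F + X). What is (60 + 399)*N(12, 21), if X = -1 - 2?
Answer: 1377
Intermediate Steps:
X = -3
N(F, b) = sqrt(-3 + F) (N(F, b) = sqrt(F - 3) = sqrt(-3 + F))
(60 + 399)*N(12, 21) = (60 + 399)*sqrt(-3 + 12) = 459*sqrt(9) = 459*3 = 1377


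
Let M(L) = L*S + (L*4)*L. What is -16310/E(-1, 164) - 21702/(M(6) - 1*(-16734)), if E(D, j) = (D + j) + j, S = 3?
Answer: -47111719/920832 ≈ -51.162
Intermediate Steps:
E(D, j) = D + 2*j
M(L) = 3*L + 4*L² (M(L) = L*3 + (L*4)*L = 3*L + (4*L)*L = 3*L + 4*L²)
-16310/E(-1, 164) - 21702/(M(6) - 1*(-16734)) = -16310/(-1 + 2*164) - 21702/(6*(3 + 4*6) - 1*(-16734)) = -16310/(-1 + 328) - 21702/(6*(3 + 24) + 16734) = -16310/327 - 21702/(6*27 + 16734) = -16310*1/327 - 21702/(162 + 16734) = -16310/327 - 21702/16896 = -16310/327 - 21702*1/16896 = -16310/327 - 3617/2816 = -47111719/920832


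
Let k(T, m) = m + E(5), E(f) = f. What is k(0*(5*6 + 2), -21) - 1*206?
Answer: -222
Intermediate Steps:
k(T, m) = 5 + m (k(T, m) = m + 5 = 5 + m)
k(0*(5*6 + 2), -21) - 1*206 = (5 - 21) - 1*206 = -16 - 206 = -222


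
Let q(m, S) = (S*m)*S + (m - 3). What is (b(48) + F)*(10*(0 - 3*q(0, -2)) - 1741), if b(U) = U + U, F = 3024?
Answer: -5151120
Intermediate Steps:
q(m, S) = -3 + m + m*S**2 (q(m, S) = m*S**2 + (-3 + m) = -3 + m + m*S**2)
b(U) = 2*U
(b(48) + F)*(10*(0 - 3*q(0, -2)) - 1741) = (2*48 + 3024)*(10*(0 - 3*(-3 + 0 + 0*(-2)**2)) - 1741) = (96 + 3024)*(10*(0 - 3*(-3 + 0 + 0*4)) - 1741) = 3120*(10*(0 - 3*(-3 + 0 + 0)) - 1741) = 3120*(10*(0 - 3*(-3)) - 1741) = 3120*(10*(0 + 9) - 1741) = 3120*(10*9 - 1741) = 3120*(90 - 1741) = 3120*(-1651) = -5151120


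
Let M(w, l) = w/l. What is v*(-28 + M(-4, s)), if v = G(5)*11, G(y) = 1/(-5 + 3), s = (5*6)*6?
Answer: 13871/90 ≈ 154.12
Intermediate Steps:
s = 180 (s = 30*6 = 180)
G(y) = -½ (G(y) = 1/(-2) = -½)
v = -11/2 (v = -½*11 = -11/2 ≈ -5.5000)
v*(-28 + M(-4, s)) = -11*(-28 - 4/180)/2 = -11*(-28 - 4*1/180)/2 = -11*(-28 - 1/45)/2 = -11/2*(-1261/45) = 13871/90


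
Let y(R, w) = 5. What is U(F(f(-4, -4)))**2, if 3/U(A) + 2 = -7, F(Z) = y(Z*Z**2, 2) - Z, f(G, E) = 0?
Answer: 1/9 ≈ 0.11111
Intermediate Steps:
F(Z) = 5 - Z
U(A) = -1/3 (U(A) = 3/(-2 - 7) = 3/(-9) = 3*(-1/9) = -1/3)
U(F(f(-4, -4)))**2 = (-1/3)**2 = 1/9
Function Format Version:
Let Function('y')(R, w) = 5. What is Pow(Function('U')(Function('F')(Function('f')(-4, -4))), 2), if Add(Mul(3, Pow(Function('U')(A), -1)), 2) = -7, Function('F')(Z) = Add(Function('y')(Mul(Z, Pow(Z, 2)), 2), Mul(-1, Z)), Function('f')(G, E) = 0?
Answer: Rational(1, 9) ≈ 0.11111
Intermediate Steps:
Function('F')(Z) = Add(5, Mul(-1, Z))
Function('U')(A) = Rational(-1, 3) (Function('U')(A) = Mul(3, Pow(Add(-2, -7), -1)) = Mul(3, Pow(-9, -1)) = Mul(3, Rational(-1, 9)) = Rational(-1, 3))
Pow(Function('U')(Function('F')(Function('f')(-4, -4))), 2) = Pow(Rational(-1, 3), 2) = Rational(1, 9)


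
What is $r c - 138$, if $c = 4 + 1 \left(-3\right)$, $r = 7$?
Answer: $-131$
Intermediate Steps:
$c = 1$ ($c = 4 - 3 = 1$)
$r c - 138 = 7 \cdot 1 - 138 = 7 - 138 = -131$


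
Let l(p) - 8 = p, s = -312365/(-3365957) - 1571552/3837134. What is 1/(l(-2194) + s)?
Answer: -922544860517/2016975292953973 ≈ -0.00045739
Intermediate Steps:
s = -292227863811/922544860517 (s = -312365*(-1/3365957) - 1571552*1/3837134 = 312365/3365957 - 785776/1918567 = -292227863811/922544860517 ≈ -0.31676)
l(p) = 8 + p
1/(l(-2194) + s) = 1/((8 - 2194) - 292227863811/922544860517) = 1/(-2186 - 292227863811/922544860517) = 1/(-2016975292953973/922544860517) = -922544860517/2016975292953973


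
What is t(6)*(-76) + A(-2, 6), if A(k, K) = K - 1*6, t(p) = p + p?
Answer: -912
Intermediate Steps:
t(p) = 2*p
A(k, K) = -6 + K (A(k, K) = K - 6 = -6 + K)
t(6)*(-76) + A(-2, 6) = (2*6)*(-76) + (-6 + 6) = 12*(-76) + 0 = -912 + 0 = -912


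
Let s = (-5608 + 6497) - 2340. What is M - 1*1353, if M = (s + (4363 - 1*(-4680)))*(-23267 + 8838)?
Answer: -109546321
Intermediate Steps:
s = -1451 (s = 889 - 2340 = -1451)
M = -109544968 (M = (-1451 + (4363 - 1*(-4680)))*(-23267 + 8838) = (-1451 + (4363 + 4680))*(-14429) = (-1451 + 9043)*(-14429) = 7592*(-14429) = -109544968)
M - 1*1353 = -109544968 - 1*1353 = -109544968 - 1353 = -109546321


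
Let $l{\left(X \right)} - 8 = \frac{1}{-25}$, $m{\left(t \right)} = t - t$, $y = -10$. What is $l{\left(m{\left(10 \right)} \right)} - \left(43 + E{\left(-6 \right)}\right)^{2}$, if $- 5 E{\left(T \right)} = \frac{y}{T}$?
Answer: $- \frac{407809}{225} \approx -1812.5$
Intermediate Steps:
$m{\left(t \right)} = 0$
$E{\left(T \right)} = \frac{2}{T}$ ($E{\left(T \right)} = - \frac{\left(-10\right) \frac{1}{T}}{5} = \frac{2}{T}$)
$l{\left(X \right)} = \frac{199}{25}$ ($l{\left(X \right)} = 8 + \frac{1}{-25} = 8 - \frac{1}{25} = \frac{199}{25}$)
$l{\left(m{\left(10 \right)} \right)} - \left(43 + E{\left(-6 \right)}\right)^{2} = \frac{199}{25} - \left(43 + \frac{2}{-6}\right)^{2} = \frac{199}{25} - \left(43 + 2 \left(- \frac{1}{6}\right)\right)^{2} = \frac{199}{25} - \left(43 - \frac{1}{3}\right)^{2} = \frac{199}{25} - \left(\frac{128}{3}\right)^{2} = \frac{199}{25} - \frac{16384}{9} = - \frac{407809}{225}$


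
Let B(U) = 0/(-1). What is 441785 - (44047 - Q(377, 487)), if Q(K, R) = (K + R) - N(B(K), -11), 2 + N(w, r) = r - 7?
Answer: 398622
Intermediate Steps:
B(U) = 0 (B(U) = 0*(-1) = 0)
N(w, r) = -9 + r (N(w, r) = -2 + (r - 7) = -2 + (-7 + r) = -9 + r)
Q(K, R) = 20 + K + R (Q(K, R) = (K + R) - (-9 - 11) = (K + R) - 1*(-20) = (K + R) + 20 = 20 + K + R)
441785 - (44047 - Q(377, 487)) = 441785 - (44047 - (20 + 377 + 487)) = 441785 - (44047 - 1*884) = 441785 - (44047 - 884) = 441785 - 1*43163 = 441785 - 43163 = 398622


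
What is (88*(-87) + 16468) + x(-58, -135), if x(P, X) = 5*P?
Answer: 8522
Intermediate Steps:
(88*(-87) + 16468) + x(-58, -135) = (88*(-87) + 16468) + 5*(-58) = (-7656 + 16468) - 290 = 8812 - 290 = 8522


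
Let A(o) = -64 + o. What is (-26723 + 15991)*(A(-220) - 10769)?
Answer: 118620796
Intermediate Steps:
(-26723 + 15991)*(A(-220) - 10769) = (-26723 + 15991)*((-64 - 220) - 10769) = -10732*(-284 - 10769) = -10732*(-11053) = 118620796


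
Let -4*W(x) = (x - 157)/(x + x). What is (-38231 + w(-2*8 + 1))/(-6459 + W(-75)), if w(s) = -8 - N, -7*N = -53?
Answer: 10039725/1695589 ≈ 5.9211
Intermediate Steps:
N = 53/7 (N = -⅐*(-53) = 53/7 ≈ 7.5714)
w(s) = -109/7 (w(s) = -8 - 1*53/7 = -8 - 53/7 = -109/7)
W(x) = -(-157 + x)/(8*x) (W(x) = -(x - 157)/(4*(x + x)) = -(-157 + x)/(4*(2*x)) = -(-157 + x)*1/(2*x)/4 = -(-157 + x)/(8*x))
(-38231 + w(-2*8 + 1))/(-6459 + W(-75)) = (-38231 - 109/7)/(-6459 + (⅛)*(157 - 1*(-75))/(-75)) = -267726/(7*(-6459 + (⅛)*(-1/75)*(157 + 75))) = -267726/(7*(-6459 + (⅛)*(-1/75)*232)) = -267726/(7*(-6459 - 29/75)) = -267726/(7*(-484454/75)) = -267726/7*(-75/484454) = 10039725/1695589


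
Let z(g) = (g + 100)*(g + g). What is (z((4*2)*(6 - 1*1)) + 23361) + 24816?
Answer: 59377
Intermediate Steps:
z(g) = 2*g*(100 + g) (z(g) = (100 + g)*(2*g) = 2*g*(100 + g))
(z((4*2)*(6 - 1*1)) + 23361) + 24816 = (2*((4*2)*(6 - 1*1))*(100 + (4*2)*(6 - 1*1)) + 23361) + 24816 = (2*(8*(6 - 1))*(100 + 8*(6 - 1)) + 23361) + 24816 = (2*(8*5)*(100 + 8*5) + 23361) + 24816 = (2*40*(100 + 40) + 23361) + 24816 = (2*40*140 + 23361) + 24816 = (11200 + 23361) + 24816 = 34561 + 24816 = 59377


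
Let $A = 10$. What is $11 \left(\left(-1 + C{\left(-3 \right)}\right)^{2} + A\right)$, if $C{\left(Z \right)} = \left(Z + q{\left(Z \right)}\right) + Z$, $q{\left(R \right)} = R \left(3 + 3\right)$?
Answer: $6985$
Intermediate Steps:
$q{\left(R \right)} = 6 R$ ($q{\left(R \right)} = R 6 = 6 R$)
$C{\left(Z \right)} = 8 Z$ ($C{\left(Z \right)} = \left(Z + 6 Z\right) + Z = 7 Z + Z = 8 Z$)
$11 \left(\left(-1 + C{\left(-3 \right)}\right)^{2} + A\right) = 11 \left(\left(-1 + 8 \left(-3\right)\right)^{2} + 10\right) = 11 \left(\left(-1 - 24\right)^{2} + 10\right) = 11 \left(\left(-25\right)^{2} + 10\right) = 11 \left(625 + 10\right) = 11 \cdot 635 = 6985$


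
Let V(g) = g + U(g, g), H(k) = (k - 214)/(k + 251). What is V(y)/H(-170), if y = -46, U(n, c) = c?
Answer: 621/32 ≈ 19.406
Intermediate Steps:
H(k) = (-214 + k)/(251 + k)
V(g) = 2*g (V(g) = g + g = 2*g)
V(y)/H(-170) = (2*(-46))/(((-214 - 170)/(251 - 170))) = -92/(-384/81) = -92/((1/81)*(-384)) = -92/(-128/27) = -92*(-27/128) = 621/32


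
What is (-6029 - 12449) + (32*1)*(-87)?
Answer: -21262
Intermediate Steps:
(-6029 - 12449) + (32*1)*(-87) = -18478 + 32*(-87) = -18478 - 2784 = -21262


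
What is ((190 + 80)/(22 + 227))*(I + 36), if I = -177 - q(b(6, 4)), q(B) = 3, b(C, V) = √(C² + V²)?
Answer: -12960/83 ≈ -156.14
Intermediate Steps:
I = -180 (I = -177 - 1*3 = -177 - 3 = -180)
((190 + 80)/(22 + 227))*(I + 36) = ((190 + 80)/(22 + 227))*(-180 + 36) = (270/249)*(-144) = (270*(1/249))*(-144) = (90/83)*(-144) = -12960/83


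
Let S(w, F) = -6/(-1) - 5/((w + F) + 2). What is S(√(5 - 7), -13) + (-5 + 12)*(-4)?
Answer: -2651/123 + 5*I*√2/123 ≈ -21.553 + 0.057488*I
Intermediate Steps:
S(w, F) = 6 - 5/(2 + F + w) (S(w, F) = -6*(-1) - 5/((F + w) + 2) = 6 - 5/(2 + F + w))
S(√(5 - 7), -13) + (-5 + 12)*(-4) = (7 + 6*(-13) + 6*√(5 - 7))/(2 - 13 + √(5 - 7)) + (-5 + 12)*(-4) = (7 - 78 + 6*√(-2))/(2 - 13 + √(-2)) + 7*(-4) = (7 - 78 + 6*(I*√2))/(2 - 13 + I*√2) - 28 = (7 - 78 + 6*I*√2)/(-11 + I*√2) - 28 = (-71 + 6*I*√2)/(-11 + I*√2) - 28 = -28 + (-71 + 6*I*√2)/(-11 + I*√2)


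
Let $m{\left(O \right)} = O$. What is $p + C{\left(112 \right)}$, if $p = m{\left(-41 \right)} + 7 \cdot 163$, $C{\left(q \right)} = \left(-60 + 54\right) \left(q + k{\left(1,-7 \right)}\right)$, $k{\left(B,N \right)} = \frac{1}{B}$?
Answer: $422$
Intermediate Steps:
$C{\left(q \right)} = -6 - 6 q$ ($C{\left(q \right)} = \left(-60 + 54\right) \left(q + 1^{-1}\right) = - 6 \left(q + 1\right) = - 6 \left(1 + q\right) = -6 - 6 q$)
$p = 1100$ ($p = -41 + 7 \cdot 163 = -41 + 1141 = 1100$)
$p + C{\left(112 \right)} = 1100 - 678 = 422$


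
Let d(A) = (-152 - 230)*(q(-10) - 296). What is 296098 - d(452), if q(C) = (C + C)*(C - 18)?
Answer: 396946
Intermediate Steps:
q(C) = 2*C*(-18 + C) (q(C) = (2*C)*(-18 + C) = 2*C*(-18 + C))
d(A) = -100848 (d(A) = (-152 - 230)*(2*(-10)*(-18 - 10) - 296) = -382*(2*(-10)*(-28) - 296) = -382*(560 - 296) = -382*264 = -100848)
296098 - d(452) = 296098 - 1*(-100848) = 296098 + 100848 = 396946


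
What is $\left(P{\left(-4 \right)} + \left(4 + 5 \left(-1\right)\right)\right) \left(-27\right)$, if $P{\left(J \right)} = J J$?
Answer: $-405$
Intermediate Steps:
$P{\left(J \right)} = J^{2}$
$\left(P{\left(-4 \right)} + \left(4 + 5 \left(-1\right)\right)\right) \left(-27\right) = \left(\left(-4\right)^{2} + \left(4 + 5 \left(-1\right)\right)\right) \left(-27\right) = \left(16 + \left(4 - 5\right)\right) \left(-27\right) = \left(16 - 1\right) \left(-27\right) = 15 \left(-27\right) = -405$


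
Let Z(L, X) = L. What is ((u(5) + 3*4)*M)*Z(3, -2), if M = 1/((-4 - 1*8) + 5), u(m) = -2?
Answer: -30/7 ≈ -4.2857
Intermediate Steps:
M = -1/7 (M = 1/((-4 - 8) + 5) = 1/(-12 + 5) = 1/(-7) = -1/7 ≈ -0.14286)
((u(5) + 3*4)*M)*Z(3, -2) = ((-2 + 3*4)*(-1/7))*3 = ((-2 + 12)*(-1/7))*3 = (10*(-1/7))*3 = -10/7*3 = -30/7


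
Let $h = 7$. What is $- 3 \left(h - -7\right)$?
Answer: $-42$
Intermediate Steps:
$- 3 \left(h - -7\right) = - 3 \left(7 - -7\right) = - 3 \left(7 + 7\right) = \left(-3\right) 14 = -42$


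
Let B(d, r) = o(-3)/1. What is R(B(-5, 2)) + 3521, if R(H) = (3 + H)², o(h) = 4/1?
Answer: 3570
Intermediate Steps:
o(h) = 4 (o(h) = 4*1 = 4)
B(d, r) = 4 (B(d, r) = 4/1 = 4*1 = 4)
R(B(-5, 2)) + 3521 = (3 + 4)² + 3521 = 7² + 3521 = 49 + 3521 = 3570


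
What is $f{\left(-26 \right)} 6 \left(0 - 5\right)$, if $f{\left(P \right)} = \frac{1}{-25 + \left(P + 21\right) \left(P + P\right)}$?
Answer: $- \frac{6}{47} \approx -0.12766$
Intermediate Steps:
$f{\left(P \right)} = \frac{1}{-25 + 2 P \left(21 + P\right)}$ ($f{\left(P \right)} = \frac{1}{-25 + \left(21 + P\right) 2 P} = \frac{1}{-25 + 2 P \left(21 + P\right)}$)
$f{\left(-26 \right)} 6 \left(0 - 5\right) = \frac{6 \left(0 - 5\right)}{-25 + 2 \left(-26\right)^{2} + 42 \left(-26\right)} = \frac{6 \left(-5\right)}{-25 + 2 \cdot 676 - 1092} = \frac{1}{-25 + 1352 - 1092} \left(-30\right) = \frac{1}{235} \left(-30\right) = - \frac{6}{47}$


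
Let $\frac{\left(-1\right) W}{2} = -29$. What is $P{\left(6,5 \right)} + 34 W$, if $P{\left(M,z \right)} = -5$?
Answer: $1967$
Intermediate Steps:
$W = 58$ ($W = \left(-2\right) \left(-29\right) = 58$)
$P{\left(6,5 \right)} + 34 W = -5 + 34 \cdot 58 = -5 + 1972 = 1967$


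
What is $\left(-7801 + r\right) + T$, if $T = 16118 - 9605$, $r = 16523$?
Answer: $15235$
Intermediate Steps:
$T = 6513$
$\left(-7801 + r\right) + T = \left(-7801 + 16523\right) + 6513 = 8722 + 6513 = 15235$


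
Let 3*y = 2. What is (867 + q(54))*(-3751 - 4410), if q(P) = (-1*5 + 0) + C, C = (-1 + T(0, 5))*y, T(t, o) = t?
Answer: -21088024/3 ≈ -7.0293e+6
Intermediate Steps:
y = ⅔ (y = (⅓)*2 = ⅔ ≈ 0.66667)
C = -⅔ (C = (-1 + 0)*(⅔) = -1*⅔ = -⅔ ≈ -0.66667)
q(P) = -17/3 (q(P) = (-1*5 + 0) - ⅔ = (-5 + 0) - ⅔ = -5 - ⅔ = -17/3)
(867 + q(54))*(-3751 - 4410) = (867 - 17/3)*(-3751 - 4410) = (2584/3)*(-8161) = -21088024/3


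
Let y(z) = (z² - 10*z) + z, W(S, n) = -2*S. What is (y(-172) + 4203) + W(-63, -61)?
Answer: 35461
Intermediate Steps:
y(z) = z² - 9*z
(y(-172) + 4203) + W(-63, -61) = (-172*(-9 - 172) + 4203) - 2*(-63) = (-172*(-181) + 4203) + 126 = (31132 + 4203) + 126 = 35335 + 126 = 35461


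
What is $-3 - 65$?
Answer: $-68$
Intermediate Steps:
$-3 - 65 = -68$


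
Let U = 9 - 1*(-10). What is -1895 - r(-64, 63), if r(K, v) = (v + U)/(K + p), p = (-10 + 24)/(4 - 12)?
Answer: -498057/263 ≈ -1893.8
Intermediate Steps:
p = -7/4 (p = 14/(-8) = 14*(-⅛) = -7/4 ≈ -1.7500)
U = 19 (U = 9 + 10 = 19)
r(K, v) = (19 + v)/(-7/4 + K) (r(K, v) = (v + 19)/(K - 7/4) = (19 + v)/(-7/4 + K))
-1895 - r(-64, 63) = -1895 - 4*(19 + 63)/(-7 + 4*(-64)) = -1895 - 4*82/(-7 - 256) = -1895 - 4*82/(-263) = -1895 - 4*(-1)*82/263 = -1895 - 1*(-328/263) = -1895 + 328/263 = -498057/263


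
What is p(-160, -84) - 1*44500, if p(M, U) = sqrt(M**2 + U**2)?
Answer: -44500 + 4*sqrt(2041) ≈ -44319.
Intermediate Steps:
p(-160, -84) - 1*44500 = sqrt((-160)**2 + (-84)**2) - 1*44500 = sqrt(25600 + 7056) - 44500 = sqrt(32656) - 44500 = 4*sqrt(2041) - 44500 = -44500 + 4*sqrt(2041)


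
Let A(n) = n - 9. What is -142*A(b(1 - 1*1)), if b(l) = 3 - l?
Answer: 852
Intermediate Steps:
A(n) = -9 + n
-142*A(b(1 - 1*1)) = -142*(-9 + (3 - (1 - 1*1))) = -142*(-9 + (3 - (1 - 1))) = -142*(-9 + (3 - 1*0)) = -142*(-9 + (3 + 0)) = -142*(-9 + 3) = -142*(-6) = 852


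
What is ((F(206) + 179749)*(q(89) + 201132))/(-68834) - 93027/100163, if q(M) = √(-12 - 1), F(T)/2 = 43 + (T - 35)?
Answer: -1814924727779925/3447309971 - 180177*I*√13/68834 ≈ -5.2648e+5 - 9.4377*I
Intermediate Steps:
F(T) = 16 + 2*T (F(T) = 2*(43 + (T - 35)) = 2*(43 + (-35 + T)) = 2*(8 + T) = 16 + 2*T)
q(M) = I*√13 (q(M) = √(-13) = I*√13)
((F(206) + 179749)*(q(89) + 201132))/(-68834) - 93027/100163 = (((16 + 2*206) + 179749)*(I*√13 + 201132))/(-68834) - 93027/100163 = (((16 + 412) + 179749)*(201132 + I*√13))*(-1/68834) - 93027*1/100163 = ((428 + 179749)*(201132 + I*√13))*(-1/68834) - 93027/100163 = (180177*(201132 + I*√13))*(-1/68834) - 93027/100163 = (36239360364 + 180177*I*√13)*(-1/68834) - 93027/100163 = (-18119680182/34417 - 180177*I*√13/68834) - 93027/100163 = -1814924727779925/3447309971 - 180177*I*√13/68834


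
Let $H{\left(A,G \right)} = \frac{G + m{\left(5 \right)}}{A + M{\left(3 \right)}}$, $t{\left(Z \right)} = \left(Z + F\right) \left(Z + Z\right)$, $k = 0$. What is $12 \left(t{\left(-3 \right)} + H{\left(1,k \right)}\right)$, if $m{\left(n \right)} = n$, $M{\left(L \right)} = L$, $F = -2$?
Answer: $375$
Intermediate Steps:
$t{\left(Z \right)} = 2 Z \left(-2 + Z\right)$ ($t{\left(Z \right)} = \left(Z - 2\right) \left(Z + Z\right) = \left(-2 + Z\right) 2 Z = 2 Z \left(-2 + Z\right)$)
$H{\left(A,G \right)} = \frac{5 + G}{3 + A}$ ($H{\left(A,G \right)} = \frac{G + 5}{A + 3} = \frac{5 + G}{3 + A}$)
$12 \left(t{\left(-3 \right)} + H{\left(1,k \right)}\right) = 12 \left(2 \left(-3\right) \left(-2 - 3\right) + \frac{5 + 0}{3 + 1}\right) = 12 \left(2 \left(-3\right) \left(-5\right) + \frac{1}{4} \cdot 5\right) = 12 \left(30 + \frac{1}{4} \cdot 5\right) = 12 \left(30 + \frac{5}{4}\right) = 12 \cdot \frac{125}{4} = 375$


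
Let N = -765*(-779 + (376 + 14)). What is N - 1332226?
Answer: -1034641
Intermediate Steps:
N = 297585 (N = -765*(-779 + 390) = -765*(-389) = 297585)
N - 1332226 = 297585 - 1332226 = -1034641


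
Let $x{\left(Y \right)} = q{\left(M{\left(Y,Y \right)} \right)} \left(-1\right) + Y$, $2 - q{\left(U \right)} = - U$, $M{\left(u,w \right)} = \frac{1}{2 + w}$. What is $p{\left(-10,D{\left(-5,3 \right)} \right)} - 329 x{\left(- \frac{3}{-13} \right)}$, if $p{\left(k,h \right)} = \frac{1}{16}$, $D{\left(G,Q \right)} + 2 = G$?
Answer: $\frac{4401081}{6032} \approx 729.62$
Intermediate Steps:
$D{\left(G,Q \right)} = -2 + G$
$q{\left(U \right)} = 2 + U$ ($q{\left(U \right)} = 2 - - U = 2 + U$)
$p{\left(k,h \right)} = \frac{1}{16}$
$x{\left(Y \right)} = -2 + Y - \frac{1}{2 + Y}$ ($x{\left(Y \right)} = \left(2 + \frac{1}{2 + Y}\right) \left(-1\right) + Y = \left(-2 - \frac{1}{2 + Y}\right) + Y = -2 + Y - \frac{1}{2 + Y}$)
$p{\left(-10,D{\left(-5,3 \right)} \right)} - 329 x{\left(- \frac{3}{-13} \right)} = \frac{1}{16} - 329 \frac{-5 + \left(- \frac{3}{-13}\right)^{2}}{2 - \frac{3}{-13}} = \frac{1}{16} - 329 \frac{-5 + \left(\left(-3\right) \left(- \frac{1}{13}\right)\right)^{2}}{2 - - \frac{3}{13}} = \frac{1}{16} - 329 \frac{-5 + \left(\frac{3}{13}\right)^{2}}{2 + \frac{3}{13}} = \frac{1}{16} - 329 \frac{-5 + \frac{9}{169}}{\frac{29}{13}} = \frac{1}{16} - 329 \cdot \frac{13}{29} \left(- \frac{836}{169}\right) = \frac{1}{16} - - \frac{275044}{377} = \frac{1}{16} + \frac{275044}{377} = \frac{4401081}{6032}$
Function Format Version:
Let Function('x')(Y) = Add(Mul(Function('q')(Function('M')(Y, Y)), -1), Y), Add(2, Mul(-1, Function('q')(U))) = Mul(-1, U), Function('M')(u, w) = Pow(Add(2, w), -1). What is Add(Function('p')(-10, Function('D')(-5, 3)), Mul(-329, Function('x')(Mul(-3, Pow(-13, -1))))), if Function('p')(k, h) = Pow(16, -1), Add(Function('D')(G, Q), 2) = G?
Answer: Rational(4401081, 6032) ≈ 729.62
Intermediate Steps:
Function('D')(G, Q) = Add(-2, G)
Function('q')(U) = Add(2, U) (Function('q')(U) = Add(2, Mul(-1, Mul(-1, U))) = Add(2, U))
Function('p')(k, h) = Rational(1, 16)
Function('x')(Y) = Add(-2, Y, Mul(-1, Pow(Add(2, Y), -1))) (Function('x')(Y) = Add(Mul(Add(2, Pow(Add(2, Y), -1)), -1), Y) = Add(Add(-2, Mul(-1, Pow(Add(2, Y), -1))), Y) = Add(-2, Y, Mul(-1, Pow(Add(2, Y), -1))))
Add(Function('p')(-10, Function('D')(-5, 3)), Mul(-329, Function('x')(Mul(-3, Pow(-13, -1))))) = Add(Rational(1, 16), Mul(-329, Mul(Pow(Add(2, Mul(-3, Pow(-13, -1))), -1), Add(-5, Pow(Mul(-3, Pow(-13, -1)), 2))))) = Add(Rational(1, 16), Mul(-329, Mul(Pow(Add(2, Mul(-3, Rational(-1, 13))), -1), Add(-5, Pow(Mul(-3, Rational(-1, 13)), 2))))) = Add(Rational(1, 16), Mul(-329, Mul(Pow(Add(2, Rational(3, 13)), -1), Add(-5, Pow(Rational(3, 13), 2))))) = Add(Rational(1, 16), Mul(-329, Mul(Pow(Rational(29, 13), -1), Add(-5, Rational(9, 169))))) = Add(Rational(1, 16), Mul(-329, Mul(Rational(13, 29), Rational(-836, 169)))) = Add(Rational(1, 16), Mul(-329, Rational(-836, 377))) = Add(Rational(1, 16), Rational(275044, 377)) = Rational(4401081, 6032)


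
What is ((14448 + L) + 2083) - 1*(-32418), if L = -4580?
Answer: 44369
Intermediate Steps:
((14448 + L) + 2083) - 1*(-32418) = ((14448 - 4580) + 2083) - 1*(-32418) = (9868 + 2083) + 32418 = 11951 + 32418 = 44369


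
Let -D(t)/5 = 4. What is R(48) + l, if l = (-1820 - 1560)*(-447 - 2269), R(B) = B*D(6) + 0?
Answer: 9179120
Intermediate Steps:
D(t) = -20 (D(t) = -5*4 = -20)
R(B) = -20*B (R(B) = B*(-20) + 0 = -20*B + 0 = -20*B)
l = 9180080 (l = -3380*(-2716) = 9180080)
R(48) + l = -20*48 + 9180080 = -960 + 9180080 = 9179120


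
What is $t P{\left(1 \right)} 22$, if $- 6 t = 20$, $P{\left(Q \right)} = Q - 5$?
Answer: $\frac{880}{3} \approx 293.33$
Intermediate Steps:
$P{\left(Q \right)} = -5 + Q$
$t = - \frac{10}{3}$ ($t = \left(- \frac{1}{6}\right) 20 = - \frac{10}{3} \approx -3.3333$)
$t P{\left(1 \right)} 22 = - \frac{10 \left(-5 + 1\right)}{3} \cdot 22 = \left(- \frac{10}{3}\right) \left(-4\right) 22 = \frac{40}{3} \cdot 22 = \frac{880}{3}$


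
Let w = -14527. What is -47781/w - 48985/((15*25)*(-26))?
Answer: 235493969/28327650 ≈ 8.3132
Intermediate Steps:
-47781/w - 48985/((15*25)*(-26)) = -47781/(-14527) - 48985/((15*25)*(-26)) = -47781*(-1/14527) - 48985/(375*(-26)) = 47781/14527 - 48985/(-9750) = 47781/14527 - 48985*(-1/9750) = 47781/14527 + 9797/1950 = 235493969/28327650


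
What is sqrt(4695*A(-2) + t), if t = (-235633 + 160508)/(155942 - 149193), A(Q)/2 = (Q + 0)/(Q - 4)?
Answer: 3*sqrt(15784594945)/6749 ≈ 55.847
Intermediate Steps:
A(Q) = 2*Q/(-4 + Q) (A(Q) = 2*((Q + 0)/(Q - 4)) = 2*(Q/(-4 + Q)) = 2*Q/(-4 + Q))
t = -75125/6749 ≈ -11.131
sqrt(4695*A(-2) + t) = sqrt(4695*(2*(-2)/(-4 - 2)) - 75125/6749) = sqrt(4695*(2*(-2)/(-6)) - 75125/6749) = sqrt(4695*(2*(-2)*(-1/6)) - 75125/6749) = sqrt(4695*(2/3) - 75125/6749) = sqrt(3130 - 75125/6749) = sqrt(21049245/6749) = 3*sqrt(15784594945)/6749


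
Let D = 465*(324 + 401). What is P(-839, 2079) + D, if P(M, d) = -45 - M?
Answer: 337919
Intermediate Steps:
D = 337125 (D = 465*725 = 337125)
P(-839, 2079) + D = (-45 - 1*(-839)) + 337125 = (-45 + 839) + 337125 = 794 + 337125 = 337919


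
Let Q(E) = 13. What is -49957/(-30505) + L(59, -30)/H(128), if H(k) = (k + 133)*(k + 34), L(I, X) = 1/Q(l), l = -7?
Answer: 27459694867/16767561330 ≈ 1.6377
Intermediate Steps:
L(I, X) = 1/13
H(k) = (34 + k)*(133 + k) (H(k) = (133 + k)*(34 + k) = (34 + k)*(133 + k))
-49957/(-30505) + L(59, -30)/H(128) = -49957/(-30505) + 1/(13*(4522 + 128**2 + 167*128)) = -49957*(-1/30505) + 1/(13*(4522 + 16384 + 21376)) = 49957/30505 + (1/13)/42282 = 49957/30505 + (1/13)*(1/42282) = 49957/30505 + 1/549666 = 27459694867/16767561330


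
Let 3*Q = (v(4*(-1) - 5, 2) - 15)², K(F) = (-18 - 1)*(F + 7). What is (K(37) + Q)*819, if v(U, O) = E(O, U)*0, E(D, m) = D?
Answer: -623259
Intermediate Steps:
K(F) = -133 - 19*F (K(F) = -19*(7 + F) = -133 - 19*F)
v(U, O) = 0 (v(U, O) = O*0 = 0)
Q = 75 (Q = (0 - 15)²/3 = (⅓)*(-15)² = (⅓)*225 = 75)
(K(37) + Q)*819 = ((-133 - 19*37) + 75)*819 = ((-133 - 703) + 75)*819 = (-836 + 75)*819 = -761*819 = -623259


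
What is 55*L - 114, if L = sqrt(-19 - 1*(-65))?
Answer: -114 + 55*sqrt(46) ≈ 259.03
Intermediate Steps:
L = sqrt(46) (L = sqrt(-19 + 65) = sqrt(46) ≈ 6.7823)
55*L - 114 = 55*sqrt(46) - 114 = -114 + 55*sqrt(46)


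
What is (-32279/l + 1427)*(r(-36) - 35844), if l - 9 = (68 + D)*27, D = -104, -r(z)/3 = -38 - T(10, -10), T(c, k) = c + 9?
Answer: -16724453680/321 ≈ -5.2101e+7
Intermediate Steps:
T(c, k) = 9 + c
r(z) = 171 (r(z) = -3*(-38 - (9 + 10)) = -3*(-38 - 1*19) = -3*(-38 - 19) = -3*(-57) = 171)
l = -963 (l = 9 + (68 - 104)*27 = 9 - 36*27 = 9 - 972 = -963)
(-32279/l + 1427)*(r(-36) - 35844) = (-32279/(-963) + 1427)*(171 - 35844) = (-32279*(-1/963) + 1427)*(-35673) = (32279/963 + 1427)*(-35673) = (1406480/963)*(-35673) = -16724453680/321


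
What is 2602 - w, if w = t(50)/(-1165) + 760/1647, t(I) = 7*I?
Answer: 998458312/383751 ≈ 2601.8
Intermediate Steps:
w = 61790/383751 (w = (7*50)/(-1165) + 760/1647 = 350*(-1/1165) + 760*(1/1647) = -70/233 + 760/1647 = 61790/383751 ≈ 0.16102)
2602 - w = 2602 - 1*61790/383751 = 2602 - 61790/383751 = 998458312/383751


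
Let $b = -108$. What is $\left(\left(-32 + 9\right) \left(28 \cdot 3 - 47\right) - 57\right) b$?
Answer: $98064$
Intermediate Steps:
$\left(\left(-32 + 9\right) \left(28 \cdot 3 - 47\right) - 57\right) b = \left(\left(-32 + 9\right) \left(28 \cdot 3 - 47\right) - 57\right) \left(-108\right) = \left(- 23 \left(84 - 47\right) - 57\right) \left(-108\right) = \left(\left(-23\right) 37 - 57\right) \left(-108\right) = \left(-851 - 57\right) \left(-108\right) = \left(-908\right) \left(-108\right) = 98064$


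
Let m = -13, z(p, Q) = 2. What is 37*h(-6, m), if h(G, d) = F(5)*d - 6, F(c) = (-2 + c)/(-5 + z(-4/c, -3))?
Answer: 259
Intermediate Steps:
F(c) = ⅔ - c/3 (F(c) = (-2 + c)/(-5 + 2) = (-2 + c)/(-3) = (-2 + c)*(-⅓) = ⅔ - c/3)
h(G, d) = -6 - d (h(G, d) = (⅔ - ⅓*5)*d - 6 = (⅔ - 5/3)*d - 6 = -d - 6 = -6 - d)
37*h(-6, m) = 37*(-6 - 1*(-13)) = 37*(-6 + 13) = 37*7 = 259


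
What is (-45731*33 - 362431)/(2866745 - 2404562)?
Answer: -1871554/462183 ≈ -4.0494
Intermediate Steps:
(-45731*33 - 362431)/(2866745 - 2404562) = (-1509123 - 362431)/462183 = -1871554*1/462183 = -1871554/462183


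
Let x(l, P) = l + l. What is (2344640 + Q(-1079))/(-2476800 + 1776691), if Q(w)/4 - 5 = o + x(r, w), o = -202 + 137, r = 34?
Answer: -2344672/700109 ≈ -3.3490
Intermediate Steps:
x(l, P) = 2*l
o = -65
Q(w) = 32 (Q(w) = 20 + 4*(-65 + 2*34) = 20 + 4*(-65 + 68) = 20 + 4*3 = 20 + 12 = 32)
(2344640 + Q(-1079))/(-2476800 + 1776691) = (2344640 + 32)/(-2476800 + 1776691) = 2344672/(-700109) = 2344672*(-1/700109) = -2344672/700109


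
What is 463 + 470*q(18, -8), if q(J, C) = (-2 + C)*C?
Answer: 38063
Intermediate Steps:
q(J, C) = C*(-2 + C)
463 + 470*q(18, -8) = 463 + 470*(-8*(-2 - 8)) = 463 + 470*(-8*(-10)) = 463 + 470*80 = 463 + 37600 = 38063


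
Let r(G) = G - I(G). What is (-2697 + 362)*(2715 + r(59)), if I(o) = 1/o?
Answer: -382157775/59 ≈ -6.4772e+6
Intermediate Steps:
r(G) = G - 1/G
(-2697 + 362)*(2715 + r(59)) = (-2697 + 362)*(2715 + (59 - 1/59)) = -2335*(2715 + (59 - 1*1/59)) = -2335*(2715 + (59 - 1/59)) = -2335*(2715 + 3480/59) = -2335*163665/59 = -382157775/59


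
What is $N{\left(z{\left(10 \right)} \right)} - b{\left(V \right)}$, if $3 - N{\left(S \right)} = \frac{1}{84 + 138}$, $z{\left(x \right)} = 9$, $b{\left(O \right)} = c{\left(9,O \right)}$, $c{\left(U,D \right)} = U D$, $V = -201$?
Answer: $\frac{402263}{222} \approx 1812.0$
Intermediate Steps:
$c{\left(U,D \right)} = D U$
$b{\left(O \right)} = 9 O$ ($b{\left(O \right)} = O 9 = 9 O$)
$N{\left(S \right)} = \frac{665}{222}$ ($N{\left(S \right)} = 3 - \frac{1}{84 + 138} = 3 - \frac{1}{222} = \frac{665}{222}$)
$N{\left(z{\left(10 \right)} \right)} - b{\left(V \right)} = \frac{665}{222} - 9 \left(-201\right) = \frac{665}{222} - -1809 = \frac{665}{222} + 1809 = \frac{402263}{222}$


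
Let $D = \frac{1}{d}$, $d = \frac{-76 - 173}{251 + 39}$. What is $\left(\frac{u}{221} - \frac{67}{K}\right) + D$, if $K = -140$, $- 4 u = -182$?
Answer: $- \frac{284579}{592620} \approx -0.48021$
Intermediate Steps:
$u = \frac{91}{2}$ ($u = \left(- \frac{1}{4}\right) \left(-182\right) = \frac{91}{2} \approx 45.5$)
$d = - \frac{249}{290} \approx -0.85862$
$D = - \frac{290}{249}$ ($D = \frac{1}{- \frac{249}{290}} = - \frac{290}{249} \approx -1.1647$)
$\left(\frac{u}{221} - \frac{67}{K}\right) + D = \left(\frac{91}{2 \cdot 221} - \frac{67}{-140}\right) - \frac{290}{249} = \left(\frac{91}{2} \cdot \frac{1}{221} - - \frac{67}{140}\right) - \frac{290}{249} = \left(\frac{7}{34} + \frac{67}{140}\right) - \frac{290}{249} = \frac{1629}{2380} - \frac{290}{249} = - \frac{284579}{592620}$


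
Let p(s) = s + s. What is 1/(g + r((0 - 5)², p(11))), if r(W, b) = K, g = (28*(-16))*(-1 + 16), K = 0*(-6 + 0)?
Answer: -1/6720 ≈ -0.00014881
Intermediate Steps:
K = 0 (K = 0*(-6) = 0)
p(s) = 2*s
g = -6720 (g = -448*15 = -6720)
r(W, b) = 0
1/(g + r((0 - 5)², p(11))) = 1/(-6720 + 0) = 1/(-6720) = -1/6720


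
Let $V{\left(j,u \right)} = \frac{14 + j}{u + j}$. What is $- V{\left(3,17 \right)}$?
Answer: $- \frac{17}{20} \approx -0.85$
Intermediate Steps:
$V{\left(j,u \right)} = \frac{14 + j}{j + u}$
$- V{\left(3,17 \right)} = - \frac{14 + 3}{3 + 17} = - \frac{17}{20}$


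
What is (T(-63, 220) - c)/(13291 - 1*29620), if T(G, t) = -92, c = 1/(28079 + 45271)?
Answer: 6748201/1197732150 ≈ 0.0056342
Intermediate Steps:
c = 1/73350 ≈ 1.3633e-5
(T(-63, 220) - c)/(13291 - 1*29620) = (-92 - 1*1/73350)/(13291 - 1*29620) = (-92 - 1/73350)/(13291 - 29620) = -6748201/73350/(-16329) = -6748201/73350*(-1/16329) = 6748201/1197732150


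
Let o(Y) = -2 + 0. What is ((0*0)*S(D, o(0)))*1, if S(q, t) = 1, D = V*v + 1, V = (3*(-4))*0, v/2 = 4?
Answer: 0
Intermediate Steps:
v = 8 (v = 2*4 = 8)
o(Y) = -2
V = 0 (V = -12*0 = 0)
D = 1 (D = 0*8 + 1 = 0 + 1 = 1)
((0*0)*S(D, o(0)))*1 = ((0*0)*1)*1 = (0*1)*1 = 0*1 = 0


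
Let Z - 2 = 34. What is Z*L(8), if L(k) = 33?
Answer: 1188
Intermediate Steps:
Z = 36 (Z = 2 + 34 = 36)
Z*L(8) = 36*33 = 1188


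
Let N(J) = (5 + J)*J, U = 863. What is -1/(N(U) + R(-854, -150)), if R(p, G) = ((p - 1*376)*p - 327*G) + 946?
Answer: -1/1849500 ≈ -5.4069e-7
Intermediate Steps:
R(p, G) = 946 - 327*G + p*(-376 + p) (R(p, G) = ((p - 376)*p - 327*G) + 946 = ((-376 + p)*p - 327*G) + 946 = (p*(-376 + p) - 327*G) + 946 = (-327*G + p*(-376 + p)) + 946 = 946 - 327*G + p*(-376 + p))
N(J) = J*(5 + J)
-1/(N(U) + R(-854, -150)) = -1/(863*(5 + 863) + (946 + (-854)**2 - 376*(-854) - 327*(-150))) = -1/(863*868 + (946 + 729316 + 321104 + 49050)) = -1/(749084 + 1100416) = -1/1849500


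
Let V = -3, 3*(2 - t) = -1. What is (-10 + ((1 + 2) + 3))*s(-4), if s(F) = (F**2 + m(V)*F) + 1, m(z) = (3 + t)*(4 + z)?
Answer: 52/3 ≈ 17.333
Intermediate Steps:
t = 7/3 (t = 2 - 1/3*(-1) = 2 + 1/3 = 7/3 ≈ 2.3333)
m(z) = 64/3 + 16*z/3 (m(z) = (3 + 7/3)*(4 + z) = 16*(4 + z)/3 = 64/3 + 16*z/3)
s(F) = 1 + F**2 + 16*F/3 (s(F) = (F**2 + (64/3 + (16/3)*(-3))*F) + 1 = (F**2 + (64/3 - 16)*F) + 1 = (F**2 + 16*F/3) + 1 = 1 + F**2 + 16*F/3)
(-10 + ((1 + 2) + 3))*s(-4) = (-10 + ((1 + 2) + 3))*(1 + (-4)**2 + (16/3)*(-4)) = (-10 + (3 + 3))*(1 + 16 - 64/3) = (-10 + 6)*(-13/3) = -4*(-13/3) = 52/3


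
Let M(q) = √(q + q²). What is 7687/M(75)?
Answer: 7687*√57/570 ≈ 101.82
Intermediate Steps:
7687/M(75) = 7687/(√(75*(1 + 75))) = 7687/(√(75*76)) = 7687/(√5700) = 7687/((10*√57)) = 7687*(√57/570) = 7687*√57/570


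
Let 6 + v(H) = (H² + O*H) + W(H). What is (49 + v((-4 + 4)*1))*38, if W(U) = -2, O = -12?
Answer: 1558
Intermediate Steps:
v(H) = -8 + H² - 12*H (v(H) = -6 + ((H² - 12*H) - 2) = -6 + (-2 + H² - 12*H) = -8 + H² - 12*H)
(49 + v((-4 + 4)*1))*38 = (49 + (-8 + ((-4 + 4)*1)² - 12*(-4 + 4)))*38 = (49 + (-8 + (0*1)² - 0))*38 = (49 + (-8 + 0² - 12*0))*38 = (49 + (-8 + 0 + 0))*38 = (49 - 8)*38 = 41*38 = 1558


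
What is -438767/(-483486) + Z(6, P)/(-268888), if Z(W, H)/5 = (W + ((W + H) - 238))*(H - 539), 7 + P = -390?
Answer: -2646909713/266400786 ≈ -9.9358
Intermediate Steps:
P = -397 (P = -7 - 390 = -397)
Z(W, H) = 5*(-539 + H)*(-238 + H + 2*W) (Z(W, H) = 5*((W + ((W + H) - 238))*(H - 539)) = 5*((W + ((H + W) - 238))*(-539 + H)) = 5*((W + (-238 + H + W))*(-539 + H)) = 5*((-238 + H + 2*W)*(-539 + H)) = 5*((-539 + H)*(-238 + H + 2*W)) = 5*(-539 + H)*(-238 + H + 2*W))
-438767/(-483486) + Z(6, P)/(-268888) = -438767/(-483486) + (641410 - 5390*6 - 3885*(-397) + 5*(-397)² + 10*(-397)*6)/(-268888) = -438767*(-1/483486) + (641410 - 32340 + 1542345 + 5*157609 - 23820)*(-1/268888) = 438767/483486 + (641410 - 32340 + 1542345 + 788045 - 23820)*(-1/268888) = 438767/483486 + 2915640*(-1/268888) = 438767/483486 - 364455/33611 = -2646909713/266400786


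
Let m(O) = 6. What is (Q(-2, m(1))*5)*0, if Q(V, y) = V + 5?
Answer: 0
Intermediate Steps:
Q(V, y) = 5 + V
(Q(-2, m(1))*5)*0 = ((5 - 2)*5)*0 = (3*5)*0 = 15*0 = 0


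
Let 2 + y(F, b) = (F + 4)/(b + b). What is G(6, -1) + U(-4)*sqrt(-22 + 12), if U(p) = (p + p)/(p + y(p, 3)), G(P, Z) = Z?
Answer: -1 + 4*I*sqrt(10)/3 ≈ -1.0 + 4.2164*I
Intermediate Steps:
y(F, b) = -2 + (4 + F)/(2*b) (y(F, b) = -2 + (F + 4)/(b + b) = -2 + (4 + F)/((2*b)) = -2 + (4 + F)*(1/(2*b)) = -2 + (4 + F)/(2*b))
U(p) = 2*p/(-4/3 + 7*p/6) (U(p) = (p + p)/(p + (1/2)*(4 + p - 4*3)/3) = (2*p)/(p + (1/2)*(1/3)*(4 + p - 12)) = (2*p)/(p + (1/2)*(1/3)*(-8 + p)) = (2*p)/(p + (-4/3 + p/6)) = (2*p)/(-4/3 + 7*p/6) = 2*p/(-4/3 + 7*p/6))
G(6, -1) + U(-4)*sqrt(-22 + 12) = -1 + (12*(-4)/(-8 + 7*(-4)))*sqrt(-22 + 12) = -1 + (12*(-4)/(-8 - 28))*sqrt(-10) = -1 + (12*(-4)/(-36))*(I*sqrt(10)) = -1 + (12*(-4)*(-1/36))*(I*sqrt(10)) = -1 + 4*(I*sqrt(10))/3 = -1 + 4*I*sqrt(10)/3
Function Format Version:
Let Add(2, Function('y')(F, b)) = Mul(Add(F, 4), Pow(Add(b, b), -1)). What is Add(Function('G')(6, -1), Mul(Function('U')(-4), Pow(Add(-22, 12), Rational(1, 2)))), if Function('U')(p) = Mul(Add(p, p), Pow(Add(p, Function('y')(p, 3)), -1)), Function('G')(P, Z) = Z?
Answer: Add(-1, Mul(Rational(4, 3), I, Pow(10, Rational(1, 2)))) ≈ Add(-1.0000, Mul(4.2164, I))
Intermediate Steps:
Function('y')(F, b) = Add(-2, Mul(Rational(1, 2), Pow(b, -1), Add(4, F))) (Function('y')(F, b) = Add(-2, Mul(Add(F, 4), Pow(Add(b, b), -1))) = Add(-2, Mul(Add(4, F), Pow(Mul(2, b), -1))) = Add(-2, Mul(Add(4, F), Mul(Rational(1, 2), Pow(b, -1)))) = Add(-2, Mul(Rational(1, 2), Pow(b, -1), Add(4, F))))
Function('U')(p) = Mul(2, p, Pow(Add(Rational(-4, 3), Mul(Rational(7, 6), p)), -1)) (Function('U')(p) = Mul(Add(p, p), Pow(Add(p, Mul(Rational(1, 2), Pow(3, -1), Add(4, p, Mul(-4, 3)))), -1)) = Mul(Mul(2, p), Pow(Add(p, Mul(Rational(1, 2), Rational(1, 3), Add(4, p, -12))), -1)) = Mul(Mul(2, p), Pow(Add(p, Mul(Rational(1, 2), Rational(1, 3), Add(-8, p))), -1)) = Mul(Mul(2, p), Pow(Add(p, Add(Rational(-4, 3), Mul(Rational(1, 6), p))), -1)) = Mul(Mul(2, p), Pow(Add(Rational(-4, 3), Mul(Rational(7, 6), p)), -1)) = Mul(2, p, Pow(Add(Rational(-4, 3), Mul(Rational(7, 6), p)), -1)))
Add(Function('G')(6, -1), Mul(Function('U')(-4), Pow(Add(-22, 12), Rational(1, 2)))) = Add(-1, Mul(Mul(12, -4, Pow(Add(-8, Mul(7, -4)), -1)), Pow(Add(-22, 12), Rational(1, 2)))) = Add(-1, Mul(Mul(12, -4, Pow(Add(-8, -28), -1)), Pow(-10, Rational(1, 2)))) = Add(-1, Mul(Mul(12, -4, Pow(-36, -1)), Mul(I, Pow(10, Rational(1, 2))))) = Add(-1, Mul(Mul(12, -4, Rational(-1, 36)), Mul(I, Pow(10, Rational(1, 2))))) = Add(-1, Mul(Rational(4, 3), Mul(I, Pow(10, Rational(1, 2))))) = Add(-1, Mul(Rational(4, 3), I, Pow(10, Rational(1, 2))))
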